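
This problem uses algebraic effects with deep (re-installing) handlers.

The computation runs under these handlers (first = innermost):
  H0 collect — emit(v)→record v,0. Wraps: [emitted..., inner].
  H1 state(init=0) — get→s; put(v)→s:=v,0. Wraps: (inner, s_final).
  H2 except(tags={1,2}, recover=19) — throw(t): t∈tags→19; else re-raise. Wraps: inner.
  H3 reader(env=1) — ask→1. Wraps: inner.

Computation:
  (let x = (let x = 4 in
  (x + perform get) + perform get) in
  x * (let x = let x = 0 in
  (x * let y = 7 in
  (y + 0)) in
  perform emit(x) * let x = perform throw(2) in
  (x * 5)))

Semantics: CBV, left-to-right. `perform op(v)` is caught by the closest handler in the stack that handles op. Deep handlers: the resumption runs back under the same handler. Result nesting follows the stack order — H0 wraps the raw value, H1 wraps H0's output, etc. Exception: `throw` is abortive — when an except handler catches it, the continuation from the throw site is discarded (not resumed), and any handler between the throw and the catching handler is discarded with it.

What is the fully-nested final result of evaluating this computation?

Step-by-step:
get @ H1 ⇒ 0
get @ H1 ⇒ 0
emit(0) @ H0 ⇒ out+=0
throw(2) @ H2 caught ⇒ 19
H3 returns 19
= 19

Answer: 19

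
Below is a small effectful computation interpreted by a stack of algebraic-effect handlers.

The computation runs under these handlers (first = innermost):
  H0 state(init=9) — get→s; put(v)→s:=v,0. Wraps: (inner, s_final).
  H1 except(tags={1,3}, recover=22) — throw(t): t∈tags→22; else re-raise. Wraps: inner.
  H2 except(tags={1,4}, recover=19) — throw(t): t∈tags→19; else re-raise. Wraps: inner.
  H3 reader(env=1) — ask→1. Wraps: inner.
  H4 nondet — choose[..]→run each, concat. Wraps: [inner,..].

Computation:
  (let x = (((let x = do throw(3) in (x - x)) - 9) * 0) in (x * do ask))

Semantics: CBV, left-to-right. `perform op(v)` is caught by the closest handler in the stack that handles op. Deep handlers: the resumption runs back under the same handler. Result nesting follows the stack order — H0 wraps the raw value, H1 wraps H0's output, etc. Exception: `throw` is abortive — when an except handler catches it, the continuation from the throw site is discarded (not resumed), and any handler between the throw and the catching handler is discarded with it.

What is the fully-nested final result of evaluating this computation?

Step-by-step:
throw(3) @ H1 caught ⇒ 22
H2 returns 22
H3 returns 22
H4 returns [22]
= [22]

Answer: [22]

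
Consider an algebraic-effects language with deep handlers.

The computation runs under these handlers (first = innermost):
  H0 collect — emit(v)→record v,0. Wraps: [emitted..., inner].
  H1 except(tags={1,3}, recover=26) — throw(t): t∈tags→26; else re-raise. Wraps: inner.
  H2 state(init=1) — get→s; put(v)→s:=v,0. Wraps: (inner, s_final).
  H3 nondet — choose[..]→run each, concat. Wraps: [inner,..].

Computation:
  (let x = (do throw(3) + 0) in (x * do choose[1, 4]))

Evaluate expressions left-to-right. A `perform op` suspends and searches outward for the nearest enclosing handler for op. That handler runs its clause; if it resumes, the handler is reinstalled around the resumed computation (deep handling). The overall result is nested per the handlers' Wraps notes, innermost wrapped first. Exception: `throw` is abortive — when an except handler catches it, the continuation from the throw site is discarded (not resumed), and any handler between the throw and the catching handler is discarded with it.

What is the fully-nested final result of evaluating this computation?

Evaluation trace:
throw(3) @ H1 caught ⇒ 26
H2 returns (26, 1)
H3 returns [(26, 1)]
= [(26, 1)]

Answer: [(26, 1)]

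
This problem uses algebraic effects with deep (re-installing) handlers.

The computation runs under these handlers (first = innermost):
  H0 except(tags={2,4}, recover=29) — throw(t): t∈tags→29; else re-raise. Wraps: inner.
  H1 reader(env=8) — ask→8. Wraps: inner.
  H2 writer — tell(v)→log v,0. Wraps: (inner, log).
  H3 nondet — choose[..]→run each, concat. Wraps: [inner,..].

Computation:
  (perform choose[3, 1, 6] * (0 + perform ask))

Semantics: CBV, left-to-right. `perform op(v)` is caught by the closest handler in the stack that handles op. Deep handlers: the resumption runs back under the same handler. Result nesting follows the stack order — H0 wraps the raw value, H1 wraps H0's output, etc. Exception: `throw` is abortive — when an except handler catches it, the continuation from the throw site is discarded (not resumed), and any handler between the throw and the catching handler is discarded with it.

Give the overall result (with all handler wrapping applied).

Working:
choose[3, 1, 6] @ H3
  branch[0] choose=3:
    ask @ H1 ⇒ 8
    H0 returns 24
    H1 returns 24
    H2 returns (24, ())
    H3 returns [(24, ())]
  branch[1] choose=1:
    ask @ H1 ⇒ 8
    H0 returns 8
    H1 returns 8
    H2 returns (8, ())
    H3 returns [(8, ())]
  branch[2] choose=6:
    ask @ H1 ⇒ 8
    H0 returns 48
    H1 returns 48
    H2 returns (48, ())
    H3 returns [(48, ())]
= [(24, ()), (8, ()), (48, ())]

Answer: [(24, ()), (8, ()), (48, ())]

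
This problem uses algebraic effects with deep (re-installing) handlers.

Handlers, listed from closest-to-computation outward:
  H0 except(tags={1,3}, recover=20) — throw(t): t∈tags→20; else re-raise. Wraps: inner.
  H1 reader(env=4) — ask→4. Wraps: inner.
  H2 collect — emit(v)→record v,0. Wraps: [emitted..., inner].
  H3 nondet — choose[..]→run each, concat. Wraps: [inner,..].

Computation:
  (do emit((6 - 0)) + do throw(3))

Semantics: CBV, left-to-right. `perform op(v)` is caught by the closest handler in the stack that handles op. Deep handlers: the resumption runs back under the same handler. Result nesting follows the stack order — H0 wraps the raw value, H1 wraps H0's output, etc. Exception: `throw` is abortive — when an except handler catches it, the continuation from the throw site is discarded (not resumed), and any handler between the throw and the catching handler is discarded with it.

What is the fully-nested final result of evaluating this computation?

Answer: [[6, 20]]

Step-by-step:
emit(6) @ H2 ⇒ out+=6
throw(3) @ H0 caught ⇒ 20
H1 returns 20
H2 returns [6, 20]
H3 returns [[6, 20]]
= [[6, 20]]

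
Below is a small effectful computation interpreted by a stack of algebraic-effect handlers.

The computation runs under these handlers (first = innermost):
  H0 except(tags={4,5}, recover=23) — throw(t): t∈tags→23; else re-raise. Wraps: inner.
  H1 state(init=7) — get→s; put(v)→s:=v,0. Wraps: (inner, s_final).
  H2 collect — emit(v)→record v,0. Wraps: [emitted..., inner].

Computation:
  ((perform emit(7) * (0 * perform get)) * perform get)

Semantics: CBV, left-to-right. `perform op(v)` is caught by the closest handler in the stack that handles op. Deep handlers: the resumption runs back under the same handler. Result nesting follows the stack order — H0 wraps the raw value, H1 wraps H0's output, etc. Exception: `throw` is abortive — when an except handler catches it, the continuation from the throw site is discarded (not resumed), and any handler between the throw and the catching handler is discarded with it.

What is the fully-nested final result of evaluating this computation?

Answer: [7, (0, 7)]

Working:
emit(7) @ H2 ⇒ out+=7
get @ H1 ⇒ 7
get @ H1 ⇒ 7
H0 returns 0
H1 returns (0, 7)
H2 returns [7, (0, 7)]
= [7, (0, 7)]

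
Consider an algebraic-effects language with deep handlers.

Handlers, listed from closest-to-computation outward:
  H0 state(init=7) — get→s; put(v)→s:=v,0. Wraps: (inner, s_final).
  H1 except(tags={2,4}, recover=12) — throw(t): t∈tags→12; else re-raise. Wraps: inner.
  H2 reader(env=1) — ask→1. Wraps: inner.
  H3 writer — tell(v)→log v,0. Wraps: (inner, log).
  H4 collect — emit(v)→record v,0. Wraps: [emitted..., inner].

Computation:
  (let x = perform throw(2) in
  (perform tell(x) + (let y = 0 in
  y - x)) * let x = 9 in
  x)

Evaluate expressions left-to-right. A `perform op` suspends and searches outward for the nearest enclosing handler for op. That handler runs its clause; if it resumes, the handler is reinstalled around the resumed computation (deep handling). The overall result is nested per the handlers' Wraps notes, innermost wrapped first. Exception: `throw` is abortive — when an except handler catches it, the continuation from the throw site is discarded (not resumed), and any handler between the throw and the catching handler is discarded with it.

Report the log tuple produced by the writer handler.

Answer: ()

Step-by-step:
throw(2) @ H1 caught ⇒ 12
H2 returns 12
H3 returns (12, ())
H4 returns [(12, ())]
= [(12, ())]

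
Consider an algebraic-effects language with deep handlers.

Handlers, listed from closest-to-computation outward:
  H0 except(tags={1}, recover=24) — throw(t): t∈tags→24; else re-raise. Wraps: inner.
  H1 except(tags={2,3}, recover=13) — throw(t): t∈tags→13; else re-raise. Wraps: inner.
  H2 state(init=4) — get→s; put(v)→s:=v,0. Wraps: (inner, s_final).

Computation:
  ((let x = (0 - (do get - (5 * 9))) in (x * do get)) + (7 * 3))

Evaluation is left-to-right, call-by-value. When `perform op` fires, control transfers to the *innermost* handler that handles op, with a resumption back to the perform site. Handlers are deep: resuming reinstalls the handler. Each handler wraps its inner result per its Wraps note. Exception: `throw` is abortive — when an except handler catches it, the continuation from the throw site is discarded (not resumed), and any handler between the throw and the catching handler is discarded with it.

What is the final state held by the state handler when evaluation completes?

Step-by-step:
get @ H2 ⇒ 4
get @ H2 ⇒ 4
H0 returns 185
H1 returns 185
H2 returns (185, 4)
= (185, 4)

Answer: 4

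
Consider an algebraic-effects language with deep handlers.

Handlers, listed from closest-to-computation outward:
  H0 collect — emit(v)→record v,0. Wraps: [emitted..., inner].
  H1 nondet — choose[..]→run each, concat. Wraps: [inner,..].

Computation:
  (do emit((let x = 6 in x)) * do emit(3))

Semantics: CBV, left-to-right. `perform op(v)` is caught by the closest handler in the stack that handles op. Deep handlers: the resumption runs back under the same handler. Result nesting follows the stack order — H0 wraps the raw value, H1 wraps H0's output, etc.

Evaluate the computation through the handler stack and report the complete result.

Working:
emit(6) @ H0 ⇒ out+=6
emit(3) @ H0 ⇒ out+=3
H0 returns [6, 3, 0]
H1 returns [[6, 3, 0]]
= [[6, 3, 0]]

Answer: [[6, 3, 0]]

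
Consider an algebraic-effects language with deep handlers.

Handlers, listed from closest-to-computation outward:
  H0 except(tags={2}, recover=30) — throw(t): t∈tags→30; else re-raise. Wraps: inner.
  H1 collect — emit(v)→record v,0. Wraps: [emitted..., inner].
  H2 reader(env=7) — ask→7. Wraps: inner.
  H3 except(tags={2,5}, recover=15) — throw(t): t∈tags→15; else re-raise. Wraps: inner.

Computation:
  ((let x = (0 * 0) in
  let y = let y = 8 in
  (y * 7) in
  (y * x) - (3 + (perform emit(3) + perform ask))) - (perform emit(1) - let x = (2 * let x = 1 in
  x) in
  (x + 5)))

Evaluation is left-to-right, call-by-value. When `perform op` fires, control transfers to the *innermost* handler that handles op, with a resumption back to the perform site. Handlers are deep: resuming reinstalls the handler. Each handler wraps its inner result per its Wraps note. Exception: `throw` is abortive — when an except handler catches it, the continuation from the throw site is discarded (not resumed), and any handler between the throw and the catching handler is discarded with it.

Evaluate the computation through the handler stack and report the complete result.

Answer: [3, 1, -3]

Working:
emit(3) @ H1 ⇒ out+=3
ask @ H2 ⇒ 7
emit(1) @ H1 ⇒ out+=1
H0 returns -3
H1 returns [3, 1, -3]
H2 returns [3, 1, -3]
H3 returns [3, 1, -3]
= [3, 1, -3]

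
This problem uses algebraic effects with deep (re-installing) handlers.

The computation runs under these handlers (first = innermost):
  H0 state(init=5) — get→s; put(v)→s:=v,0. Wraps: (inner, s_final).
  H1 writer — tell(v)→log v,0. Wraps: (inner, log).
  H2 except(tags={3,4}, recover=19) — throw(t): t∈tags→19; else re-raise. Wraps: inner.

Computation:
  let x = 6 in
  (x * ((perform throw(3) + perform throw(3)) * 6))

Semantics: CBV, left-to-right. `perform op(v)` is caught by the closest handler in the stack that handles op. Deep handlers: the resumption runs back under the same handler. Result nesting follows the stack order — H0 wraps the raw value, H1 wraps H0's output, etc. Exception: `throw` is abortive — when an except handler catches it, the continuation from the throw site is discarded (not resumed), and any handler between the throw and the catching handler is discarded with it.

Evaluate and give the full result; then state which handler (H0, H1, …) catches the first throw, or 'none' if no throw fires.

Answer: 19 ; first throw caught by: H2

Step-by-step:
throw(3) @ H2 caught ⇒ 19
= 19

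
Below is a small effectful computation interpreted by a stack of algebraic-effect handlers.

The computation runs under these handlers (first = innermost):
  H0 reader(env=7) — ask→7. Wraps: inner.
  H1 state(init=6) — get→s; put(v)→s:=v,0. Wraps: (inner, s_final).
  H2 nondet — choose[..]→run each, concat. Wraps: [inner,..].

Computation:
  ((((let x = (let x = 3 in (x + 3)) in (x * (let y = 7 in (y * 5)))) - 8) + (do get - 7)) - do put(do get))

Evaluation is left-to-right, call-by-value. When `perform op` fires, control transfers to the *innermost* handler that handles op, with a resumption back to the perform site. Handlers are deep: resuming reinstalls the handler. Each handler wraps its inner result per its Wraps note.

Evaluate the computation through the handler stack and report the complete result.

Evaluation trace:
get @ H1 ⇒ 6
get @ H1 ⇒ 6
put(6) @ H1 ⇒ s:=6
H0 returns 201
H1 returns (201, 6)
H2 returns [(201, 6)]
= [(201, 6)]

Answer: [(201, 6)]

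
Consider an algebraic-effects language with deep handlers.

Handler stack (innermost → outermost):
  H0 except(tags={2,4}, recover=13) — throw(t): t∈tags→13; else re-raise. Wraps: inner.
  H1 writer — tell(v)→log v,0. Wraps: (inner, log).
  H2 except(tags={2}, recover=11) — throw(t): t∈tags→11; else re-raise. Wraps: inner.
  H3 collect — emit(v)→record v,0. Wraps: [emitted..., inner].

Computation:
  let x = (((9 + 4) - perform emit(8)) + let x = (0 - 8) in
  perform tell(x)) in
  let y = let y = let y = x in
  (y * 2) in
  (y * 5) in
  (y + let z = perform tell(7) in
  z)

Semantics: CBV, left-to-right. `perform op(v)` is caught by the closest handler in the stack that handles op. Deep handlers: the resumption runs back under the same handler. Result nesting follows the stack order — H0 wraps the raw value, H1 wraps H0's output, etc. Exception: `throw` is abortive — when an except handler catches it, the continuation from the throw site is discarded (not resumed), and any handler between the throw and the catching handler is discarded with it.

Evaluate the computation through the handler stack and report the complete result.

Answer: [8, (130, (-8, 7))]

Working:
emit(8) @ H3 ⇒ out+=8
tell(-8) @ H1 ⇒ log+=-8
tell(7) @ H1 ⇒ log+=7
H0 returns 130
H1 returns (130, (-8, 7))
H2 returns (130, (-8, 7))
H3 returns [8, (130, (-8, 7))]
= [8, (130, (-8, 7))]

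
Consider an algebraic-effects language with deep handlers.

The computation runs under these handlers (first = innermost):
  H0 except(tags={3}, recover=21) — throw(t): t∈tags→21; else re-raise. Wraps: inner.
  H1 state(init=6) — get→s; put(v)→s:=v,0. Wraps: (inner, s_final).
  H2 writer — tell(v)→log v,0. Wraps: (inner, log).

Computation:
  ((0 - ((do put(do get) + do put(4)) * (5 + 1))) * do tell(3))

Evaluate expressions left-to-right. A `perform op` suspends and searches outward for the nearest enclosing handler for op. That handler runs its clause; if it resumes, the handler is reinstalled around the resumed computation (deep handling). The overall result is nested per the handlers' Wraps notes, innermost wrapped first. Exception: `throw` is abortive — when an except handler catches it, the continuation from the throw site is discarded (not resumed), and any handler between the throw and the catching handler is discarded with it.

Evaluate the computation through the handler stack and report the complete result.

Evaluation trace:
get @ H1 ⇒ 6
put(6) @ H1 ⇒ s:=6
put(4) @ H1 ⇒ s:=4
tell(3) @ H2 ⇒ log+=3
H0 returns 0
H1 returns (0, 4)
H2 returns ((0, 4), (3))
= ((0, 4), (3))

Answer: ((0, 4), (3))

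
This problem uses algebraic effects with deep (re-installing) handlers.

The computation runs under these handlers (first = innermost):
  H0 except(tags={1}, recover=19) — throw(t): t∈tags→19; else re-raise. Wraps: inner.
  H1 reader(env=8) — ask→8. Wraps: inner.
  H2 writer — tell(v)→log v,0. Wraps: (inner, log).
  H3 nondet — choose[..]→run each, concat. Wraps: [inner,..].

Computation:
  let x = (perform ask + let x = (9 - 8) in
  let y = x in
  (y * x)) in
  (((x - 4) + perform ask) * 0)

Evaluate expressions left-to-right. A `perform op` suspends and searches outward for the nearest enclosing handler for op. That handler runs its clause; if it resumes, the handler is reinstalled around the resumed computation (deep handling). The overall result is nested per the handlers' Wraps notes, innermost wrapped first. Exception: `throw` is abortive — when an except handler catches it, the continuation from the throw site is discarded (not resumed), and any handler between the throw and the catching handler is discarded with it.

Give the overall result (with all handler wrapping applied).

Answer: [(0, ())]

Working:
ask @ H1 ⇒ 8
ask @ H1 ⇒ 8
H0 returns 0
H1 returns 0
H2 returns (0, ())
H3 returns [(0, ())]
= [(0, ())]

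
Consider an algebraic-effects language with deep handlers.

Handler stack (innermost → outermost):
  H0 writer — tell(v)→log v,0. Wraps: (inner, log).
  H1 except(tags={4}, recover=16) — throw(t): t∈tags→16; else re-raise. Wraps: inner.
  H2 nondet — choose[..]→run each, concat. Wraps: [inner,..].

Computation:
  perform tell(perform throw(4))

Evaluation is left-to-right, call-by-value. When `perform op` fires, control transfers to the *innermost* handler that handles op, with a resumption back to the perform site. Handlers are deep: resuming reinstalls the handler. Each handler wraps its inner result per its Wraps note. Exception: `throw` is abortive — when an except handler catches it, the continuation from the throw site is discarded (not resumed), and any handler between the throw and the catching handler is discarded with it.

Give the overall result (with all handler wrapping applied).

Answer: [16]

Evaluation trace:
throw(4) @ H1 caught ⇒ 16
H2 returns [16]
= [16]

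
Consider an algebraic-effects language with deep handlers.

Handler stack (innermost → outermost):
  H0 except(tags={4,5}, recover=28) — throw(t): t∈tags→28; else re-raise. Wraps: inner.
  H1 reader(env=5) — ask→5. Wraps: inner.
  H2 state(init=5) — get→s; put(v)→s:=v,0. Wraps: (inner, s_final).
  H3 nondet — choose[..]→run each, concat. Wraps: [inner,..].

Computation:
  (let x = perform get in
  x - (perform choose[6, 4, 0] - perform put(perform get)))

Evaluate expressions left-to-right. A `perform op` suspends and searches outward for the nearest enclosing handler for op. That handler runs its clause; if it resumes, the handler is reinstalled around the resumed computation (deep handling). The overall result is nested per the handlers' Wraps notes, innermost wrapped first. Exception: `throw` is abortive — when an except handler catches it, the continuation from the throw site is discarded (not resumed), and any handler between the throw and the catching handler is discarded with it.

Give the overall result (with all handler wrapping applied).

Evaluation trace:
get @ H2 ⇒ 5
choose[6, 4, 0] @ H3
  branch[0] choose=6:
    get @ H2 ⇒ 5
    put(5) @ H2 ⇒ s:=5
    H0 returns -1
    H1 returns -1
    H2 returns (-1, 5)
    H3 returns [(-1, 5)]
  branch[1] choose=4:
    get @ H2 ⇒ 5
    put(5) @ H2 ⇒ s:=5
    H0 returns 1
    H1 returns 1
    H2 returns (1, 5)
    H3 returns [(1, 5)]
  branch[2] choose=0:
    get @ H2 ⇒ 5
    put(5) @ H2 ⇒ s:=5
    H0 returns 5
    H1 returns 5
    H2 returns (5, 5)
    H3 returns [(5, 5)]
= [(-1, 5), (1, 5), (5, 5)]

Answer: [(-1, 5), (1, 5), (5, 5)]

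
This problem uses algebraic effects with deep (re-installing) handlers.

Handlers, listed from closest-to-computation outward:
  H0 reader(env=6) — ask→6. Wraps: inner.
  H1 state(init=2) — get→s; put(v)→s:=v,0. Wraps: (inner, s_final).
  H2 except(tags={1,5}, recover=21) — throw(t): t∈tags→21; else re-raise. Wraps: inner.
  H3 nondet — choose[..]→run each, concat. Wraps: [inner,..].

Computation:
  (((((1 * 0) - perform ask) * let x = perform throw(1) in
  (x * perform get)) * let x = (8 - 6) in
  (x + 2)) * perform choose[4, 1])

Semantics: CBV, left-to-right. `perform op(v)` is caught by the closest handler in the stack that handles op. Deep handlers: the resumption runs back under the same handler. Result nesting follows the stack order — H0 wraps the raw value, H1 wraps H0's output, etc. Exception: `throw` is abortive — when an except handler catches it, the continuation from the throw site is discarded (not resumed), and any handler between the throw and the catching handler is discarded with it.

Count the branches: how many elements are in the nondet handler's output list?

Step-by-step:
ask @ H0 ⇒ 6
throw(1) @ H2 caught ⇒ 21
H3 returns [21]
= [21]

Answer: 1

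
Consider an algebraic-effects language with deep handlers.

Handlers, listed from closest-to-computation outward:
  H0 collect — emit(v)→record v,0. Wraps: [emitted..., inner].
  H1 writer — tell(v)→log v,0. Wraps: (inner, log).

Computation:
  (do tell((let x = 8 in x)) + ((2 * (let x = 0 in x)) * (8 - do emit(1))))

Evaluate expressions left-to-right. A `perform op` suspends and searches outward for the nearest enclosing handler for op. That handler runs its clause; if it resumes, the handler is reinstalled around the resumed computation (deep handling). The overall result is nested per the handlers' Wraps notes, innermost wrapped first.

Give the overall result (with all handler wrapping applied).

Step-by-step:
tell(8) @ H1 ⇒ log+=8
emit(1) @ H0 ⇒ out+=1
H0 returns [1, 0]
H1 returns ([1, 0], (8))
= ([1, 0], (8))

Answer: ([1, 0], (8))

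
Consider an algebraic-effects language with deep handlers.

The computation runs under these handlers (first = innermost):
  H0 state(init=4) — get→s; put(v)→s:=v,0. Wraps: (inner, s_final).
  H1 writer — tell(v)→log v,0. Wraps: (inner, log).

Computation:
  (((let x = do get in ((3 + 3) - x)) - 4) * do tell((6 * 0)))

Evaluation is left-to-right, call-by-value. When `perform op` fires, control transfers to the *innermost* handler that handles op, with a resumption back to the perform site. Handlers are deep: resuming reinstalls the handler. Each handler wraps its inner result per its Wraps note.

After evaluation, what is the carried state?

Working:
get @ H0 ⇒ 4
tell(0) @ H1 ⇒ log+=0
H0 returns (0, 4)
H1 returns ((0, 4), (0))
= ((0, 4), (0))

Answer: 4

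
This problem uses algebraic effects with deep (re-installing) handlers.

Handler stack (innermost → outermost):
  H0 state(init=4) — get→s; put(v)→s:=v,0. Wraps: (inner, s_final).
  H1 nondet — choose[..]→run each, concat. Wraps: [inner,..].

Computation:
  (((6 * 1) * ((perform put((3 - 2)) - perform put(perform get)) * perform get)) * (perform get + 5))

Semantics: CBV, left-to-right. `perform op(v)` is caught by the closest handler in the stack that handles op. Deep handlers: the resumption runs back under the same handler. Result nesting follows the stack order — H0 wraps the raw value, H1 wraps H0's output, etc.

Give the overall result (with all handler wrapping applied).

Working:
put(1) @ H0 ⇒ s:=1
get @ H0 ⇒ 1
put(1) @ H0 ⇒ s:=1
get @ H0 ⇒ 1
get @ H0 ⇒ 1
H0 returns (0, 1)
H1 returns [(0, 1)]
= [(0, 1)]

Answer: [(0, 1)]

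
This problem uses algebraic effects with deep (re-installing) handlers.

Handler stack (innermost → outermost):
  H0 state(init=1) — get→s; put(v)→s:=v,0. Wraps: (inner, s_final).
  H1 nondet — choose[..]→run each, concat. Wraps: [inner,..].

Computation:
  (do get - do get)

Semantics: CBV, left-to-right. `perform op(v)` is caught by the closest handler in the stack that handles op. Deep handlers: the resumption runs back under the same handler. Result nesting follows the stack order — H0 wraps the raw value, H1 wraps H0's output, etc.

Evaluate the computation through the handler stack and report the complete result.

Step-by-step:
get @ H0 ⇒ 1
get @ H0 ⇒ 1
H0 returns (0, 1)
H1 returns [(0, 1)]
= [(0, 1)]

Answer: [(0, 1)]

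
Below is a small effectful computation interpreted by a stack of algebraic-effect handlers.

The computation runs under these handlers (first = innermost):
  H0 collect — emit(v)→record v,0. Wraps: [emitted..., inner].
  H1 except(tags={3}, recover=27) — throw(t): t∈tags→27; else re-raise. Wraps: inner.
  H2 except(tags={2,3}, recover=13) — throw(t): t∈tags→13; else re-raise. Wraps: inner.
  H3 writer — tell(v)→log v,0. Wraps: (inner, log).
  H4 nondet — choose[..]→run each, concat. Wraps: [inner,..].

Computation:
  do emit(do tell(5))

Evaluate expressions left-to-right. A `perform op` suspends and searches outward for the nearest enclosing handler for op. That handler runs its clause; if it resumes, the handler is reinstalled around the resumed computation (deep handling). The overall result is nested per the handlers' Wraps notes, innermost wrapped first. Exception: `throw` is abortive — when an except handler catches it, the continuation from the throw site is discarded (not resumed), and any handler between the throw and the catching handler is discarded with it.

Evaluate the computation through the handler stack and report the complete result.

Answer: [([0, 0], (5))]

Evaluation trace:
tell(5) @ H3 ⇒ log+=5
emit(0) @ H0 ⇒ out+=0
H0 returns [0, 0]
H1 returns [0, 0]
H2 returns [0, 0]
H3 returns ([0, 0], (5))
H4 returns [([0, 0], (5))]
= [([0, 0], (5))]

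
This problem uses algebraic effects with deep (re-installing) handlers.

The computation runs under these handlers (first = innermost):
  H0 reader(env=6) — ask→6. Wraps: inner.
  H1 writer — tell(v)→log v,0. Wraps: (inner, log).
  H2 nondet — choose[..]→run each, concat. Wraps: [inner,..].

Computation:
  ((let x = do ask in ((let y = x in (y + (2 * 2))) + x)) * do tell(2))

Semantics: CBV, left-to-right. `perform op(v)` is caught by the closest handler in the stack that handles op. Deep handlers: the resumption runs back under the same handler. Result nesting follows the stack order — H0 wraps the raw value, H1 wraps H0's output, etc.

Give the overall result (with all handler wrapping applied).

Step-by-step:
ask @ H0 ⇒ 6
tell(2) @ H1 ⇒ log+=2
H0 returns 0
H1 returns (0, (2))
H2 returns [(0, (2))]
= [(0, (2))]

Answer: [(0, (2))]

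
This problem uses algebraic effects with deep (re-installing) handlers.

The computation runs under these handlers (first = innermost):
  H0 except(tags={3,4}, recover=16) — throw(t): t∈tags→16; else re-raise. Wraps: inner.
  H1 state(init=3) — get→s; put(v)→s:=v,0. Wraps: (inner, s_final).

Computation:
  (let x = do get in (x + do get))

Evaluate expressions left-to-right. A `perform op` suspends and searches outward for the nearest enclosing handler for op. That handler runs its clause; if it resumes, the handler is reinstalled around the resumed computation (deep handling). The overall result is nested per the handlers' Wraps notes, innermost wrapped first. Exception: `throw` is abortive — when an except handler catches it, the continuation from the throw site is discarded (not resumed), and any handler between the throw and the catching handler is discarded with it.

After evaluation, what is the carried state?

Answer: 3

Working:
get @ H1 ⇒ 3
get @ H1 ⇒ 3
H0 returns 6
H1 returns (6, 3)
= (6, 3)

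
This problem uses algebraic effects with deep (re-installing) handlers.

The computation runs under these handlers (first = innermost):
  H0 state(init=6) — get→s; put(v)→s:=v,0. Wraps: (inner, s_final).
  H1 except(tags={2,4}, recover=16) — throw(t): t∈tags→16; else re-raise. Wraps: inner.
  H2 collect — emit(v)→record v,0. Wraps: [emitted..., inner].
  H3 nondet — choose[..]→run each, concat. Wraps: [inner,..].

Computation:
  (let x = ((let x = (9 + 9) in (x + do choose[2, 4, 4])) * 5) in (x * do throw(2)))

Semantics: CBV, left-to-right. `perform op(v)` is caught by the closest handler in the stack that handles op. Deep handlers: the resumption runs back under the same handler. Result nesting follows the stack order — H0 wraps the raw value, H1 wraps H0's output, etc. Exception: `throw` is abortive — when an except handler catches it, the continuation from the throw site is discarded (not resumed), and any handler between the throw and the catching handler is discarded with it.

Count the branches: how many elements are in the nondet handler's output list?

Evaluation trace:
choose[2, 4, 4] @ H3
  branch[0] choose=2:
    throw(2) @ H1 caught ⇒ 16
    H2 returns [16]
    H3 returns [[16]]
  branch[1] choose=4:
    throw(2) @ H1 caught ⇒ 16
    H2 returns [16]
    H3 returns [[16]]
  branch[2] choose=4:
    throw(2) @ H1 caught ⇒ 16
    H2 returns [16]
    H3 returns [[16]]
= [[16], [16], [16]]

Answer: 3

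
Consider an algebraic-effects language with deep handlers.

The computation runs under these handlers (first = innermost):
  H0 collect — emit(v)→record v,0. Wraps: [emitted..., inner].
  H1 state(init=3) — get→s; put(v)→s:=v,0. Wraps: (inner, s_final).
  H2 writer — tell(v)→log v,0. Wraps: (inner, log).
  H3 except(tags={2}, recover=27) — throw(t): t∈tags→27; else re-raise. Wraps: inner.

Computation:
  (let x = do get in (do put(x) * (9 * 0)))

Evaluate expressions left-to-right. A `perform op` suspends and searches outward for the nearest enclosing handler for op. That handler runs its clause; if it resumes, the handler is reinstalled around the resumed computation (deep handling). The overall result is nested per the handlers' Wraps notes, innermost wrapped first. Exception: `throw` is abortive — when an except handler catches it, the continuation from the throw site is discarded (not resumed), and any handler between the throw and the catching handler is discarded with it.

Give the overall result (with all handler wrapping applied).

Working:
get @ H1 ⇒ 3
put(3) @ H1 ⇒ s:=3
H0 returns [0]
H1 returns ([0], 3)
H2 returns (([0], 3), ())
H3 returns (([0], 3), ())
= (([0], 3), ())

Answer: (([0], 3), ())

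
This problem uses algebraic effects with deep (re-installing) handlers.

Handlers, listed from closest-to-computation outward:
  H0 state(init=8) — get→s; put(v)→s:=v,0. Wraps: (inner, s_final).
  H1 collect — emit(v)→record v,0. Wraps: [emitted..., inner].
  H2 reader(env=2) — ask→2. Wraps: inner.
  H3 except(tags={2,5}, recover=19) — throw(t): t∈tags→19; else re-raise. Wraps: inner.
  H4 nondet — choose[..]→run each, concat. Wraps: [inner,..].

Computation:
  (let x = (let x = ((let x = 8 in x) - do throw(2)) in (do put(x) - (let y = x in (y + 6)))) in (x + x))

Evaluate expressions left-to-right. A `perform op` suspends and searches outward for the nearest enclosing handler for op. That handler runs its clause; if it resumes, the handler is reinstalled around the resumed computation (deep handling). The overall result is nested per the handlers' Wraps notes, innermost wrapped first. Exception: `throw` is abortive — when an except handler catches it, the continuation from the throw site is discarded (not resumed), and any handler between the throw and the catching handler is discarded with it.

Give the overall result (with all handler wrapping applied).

Answer: [19]

Evaluation trace:
throw(2) @ H3 caught ⇒ 19
H4 returns [19]
= [19]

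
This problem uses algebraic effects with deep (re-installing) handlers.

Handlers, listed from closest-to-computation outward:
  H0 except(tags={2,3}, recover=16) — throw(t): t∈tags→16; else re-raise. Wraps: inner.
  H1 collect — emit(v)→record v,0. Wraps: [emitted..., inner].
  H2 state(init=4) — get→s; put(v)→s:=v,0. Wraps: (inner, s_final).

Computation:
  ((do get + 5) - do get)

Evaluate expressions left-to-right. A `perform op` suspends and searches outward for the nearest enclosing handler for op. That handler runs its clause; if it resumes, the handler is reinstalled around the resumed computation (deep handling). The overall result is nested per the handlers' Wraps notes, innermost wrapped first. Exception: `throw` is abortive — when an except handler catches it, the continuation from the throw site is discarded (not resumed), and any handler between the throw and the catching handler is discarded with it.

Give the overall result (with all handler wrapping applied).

Answer: ([5], 4)

Working:
get @ H2 ⇒ 4
get @ H2 ⇒ 4
H0 returns 5
H1 returns [5]
H2 returns ([5], 4)
= ([5], 4)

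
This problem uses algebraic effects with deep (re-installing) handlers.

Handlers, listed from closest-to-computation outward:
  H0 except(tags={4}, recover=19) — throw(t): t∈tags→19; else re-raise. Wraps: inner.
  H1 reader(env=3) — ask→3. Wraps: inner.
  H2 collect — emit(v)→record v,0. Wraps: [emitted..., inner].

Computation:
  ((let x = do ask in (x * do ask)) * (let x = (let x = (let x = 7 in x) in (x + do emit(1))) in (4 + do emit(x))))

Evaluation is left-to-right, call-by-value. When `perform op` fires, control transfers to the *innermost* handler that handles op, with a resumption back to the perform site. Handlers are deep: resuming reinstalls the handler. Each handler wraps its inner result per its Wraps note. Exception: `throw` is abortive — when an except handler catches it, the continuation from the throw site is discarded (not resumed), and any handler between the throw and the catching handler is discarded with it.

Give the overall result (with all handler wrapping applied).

Answer: [1, 7, 36]

Working:
ask @ H1 ⇒ 3
ask @ H1 ⇒ 3
emit(1) @ H2 ⇒ out+=1
emit(7) @ H2 ⇒ out+=7
H0 returns 36
H1 returns 36
H2 returns [1, 7, 36]
= [1, 7, 36]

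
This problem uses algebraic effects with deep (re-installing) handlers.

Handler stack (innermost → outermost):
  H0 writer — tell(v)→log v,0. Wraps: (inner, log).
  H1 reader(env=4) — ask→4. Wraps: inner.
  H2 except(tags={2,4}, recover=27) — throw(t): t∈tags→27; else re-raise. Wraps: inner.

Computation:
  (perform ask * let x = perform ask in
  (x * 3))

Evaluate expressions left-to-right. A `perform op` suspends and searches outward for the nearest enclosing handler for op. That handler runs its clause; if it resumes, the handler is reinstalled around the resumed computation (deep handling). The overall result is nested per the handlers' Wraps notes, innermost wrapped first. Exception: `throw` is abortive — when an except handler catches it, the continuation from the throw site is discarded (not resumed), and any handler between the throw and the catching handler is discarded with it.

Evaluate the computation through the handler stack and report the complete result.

Evaluation trace:
ask @ H1 ⇒ 4
ask @ H1 ⇒ 4
H0 returns (48, ())
H1 returns (48, ())
H2 returns (48, ())
= (48, ())

Answer: (48, ())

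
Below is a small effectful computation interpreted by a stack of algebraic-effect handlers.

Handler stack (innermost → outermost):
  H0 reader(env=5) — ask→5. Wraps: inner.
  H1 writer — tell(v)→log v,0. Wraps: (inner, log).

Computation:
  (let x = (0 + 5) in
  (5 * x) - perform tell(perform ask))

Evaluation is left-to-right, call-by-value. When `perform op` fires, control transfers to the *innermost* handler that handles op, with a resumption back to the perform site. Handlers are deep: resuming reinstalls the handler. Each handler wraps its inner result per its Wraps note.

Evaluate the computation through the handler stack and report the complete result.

Evaluation trace:
ask @ H0 ⇒ 5
tell(5) @ H1 ⇒ log+=5
H0 returns 25
H1 returns (25, (5))
= (25, (5))

Answer: (25, (5))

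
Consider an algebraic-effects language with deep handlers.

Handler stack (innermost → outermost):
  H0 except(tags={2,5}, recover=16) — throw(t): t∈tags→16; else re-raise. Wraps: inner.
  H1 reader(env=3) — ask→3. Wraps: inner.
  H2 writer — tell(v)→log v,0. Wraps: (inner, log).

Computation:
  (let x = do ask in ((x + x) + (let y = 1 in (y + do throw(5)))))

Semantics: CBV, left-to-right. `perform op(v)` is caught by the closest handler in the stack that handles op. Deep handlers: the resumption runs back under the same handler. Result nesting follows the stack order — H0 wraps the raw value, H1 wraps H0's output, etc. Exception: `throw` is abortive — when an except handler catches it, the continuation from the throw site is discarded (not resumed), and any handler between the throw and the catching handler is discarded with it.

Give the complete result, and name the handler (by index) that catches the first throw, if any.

Answer: (16, ()) ; first throw caught by: H0

Working:
ask @ H1 ⇒ 3
throw(5) @ H0 caught ⇒ 16
H1 returns 16
H2 returns (16, ())
= (16, ())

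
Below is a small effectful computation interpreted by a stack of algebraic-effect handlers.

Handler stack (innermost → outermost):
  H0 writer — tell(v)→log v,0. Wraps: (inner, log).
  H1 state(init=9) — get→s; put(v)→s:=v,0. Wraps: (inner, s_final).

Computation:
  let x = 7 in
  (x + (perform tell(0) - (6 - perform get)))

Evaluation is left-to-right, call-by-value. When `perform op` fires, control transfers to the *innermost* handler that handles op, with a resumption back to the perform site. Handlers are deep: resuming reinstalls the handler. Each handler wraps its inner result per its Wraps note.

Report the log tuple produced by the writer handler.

Evaluation trace:
tell(0) @ H0 ⇒ log+=0
get @ H1 ⇒ 9
H0 returns (10, (0))
H1 returns ((10, (0)), 9)
= ((10, (0)), 9)

Answer: (0)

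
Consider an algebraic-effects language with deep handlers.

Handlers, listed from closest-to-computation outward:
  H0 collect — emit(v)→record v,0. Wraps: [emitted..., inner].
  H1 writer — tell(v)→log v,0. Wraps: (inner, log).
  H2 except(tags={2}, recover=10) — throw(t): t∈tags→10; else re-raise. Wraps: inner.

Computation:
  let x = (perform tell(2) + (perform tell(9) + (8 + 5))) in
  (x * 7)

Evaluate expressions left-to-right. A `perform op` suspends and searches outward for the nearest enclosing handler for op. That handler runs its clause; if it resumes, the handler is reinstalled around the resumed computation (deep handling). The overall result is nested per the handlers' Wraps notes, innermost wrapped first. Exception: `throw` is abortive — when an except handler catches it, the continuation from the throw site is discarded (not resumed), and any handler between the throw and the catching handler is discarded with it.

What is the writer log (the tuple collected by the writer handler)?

Working:
tell(2) @ H1 ⇒ log+=2
tell(9) @ H1 ⇒ log+=9
H0 returns [91]
H1 returns ([91], (2, 9))
H2 returns ([91], (2, 9))
= ([91], (2, 9))

Answer: (2, 9)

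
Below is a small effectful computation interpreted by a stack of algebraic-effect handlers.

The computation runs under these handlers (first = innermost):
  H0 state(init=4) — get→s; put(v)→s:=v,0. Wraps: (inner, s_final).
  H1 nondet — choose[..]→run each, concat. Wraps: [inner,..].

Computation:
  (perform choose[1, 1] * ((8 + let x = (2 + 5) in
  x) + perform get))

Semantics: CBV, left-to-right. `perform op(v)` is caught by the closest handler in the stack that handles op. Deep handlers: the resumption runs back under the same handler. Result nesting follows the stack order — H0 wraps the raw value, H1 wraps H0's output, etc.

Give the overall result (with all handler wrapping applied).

Evaluation trace:
choose[1, 1] @ H1
  branch[0] choose=1:
    get @ H0 ⇒ 4
    H0 returns (19, 4)
    H1 returns [(19, 4)]
  branch[1] choose=1:
    get @ H0 ⇒ 4
    H0 returns (19, 4)
    H1 returns [(19, 4)]
= [(19, 4), (19, 4)]

Answer: [(19, 4), (19, 4)]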